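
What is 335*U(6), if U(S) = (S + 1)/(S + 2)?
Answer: 2345/8 ≈ 293.13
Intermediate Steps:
U(S) = (1 + S)/(2 + S)
335*U(6) = 335*((1 + 6)/(2 + 6)) = 335*(7/8) = 2345/8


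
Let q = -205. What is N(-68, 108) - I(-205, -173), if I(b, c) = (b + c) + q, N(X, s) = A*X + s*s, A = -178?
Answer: 24351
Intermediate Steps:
N(X, s) = s² - 178*X (N(X, s) = -178*X + s*s = -178*X + s² = s² - 178*X)
I(b, c) = -205 + b + c (I(b, c) = (b + c) - 205 = -205 + b + c)
N(-68, 108) - I(-205, -173) = (108² - 178*(-68)) - (-205 - 205 - 173) = (11664 + 12104) - 1*(-583) = 23768 + 583 = 24351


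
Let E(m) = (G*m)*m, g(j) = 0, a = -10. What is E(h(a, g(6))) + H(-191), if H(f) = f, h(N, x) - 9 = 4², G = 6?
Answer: 3559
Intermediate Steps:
h(N, x) = 25 (h(N, x) = 9 + 4² = 9 + 16 = 25)
E(m) = 6*m² (E(m) = (6*m)*m = 6*m²)
E(h(a, g(6))) + H(-191) = 6*25² - 191 = 6*625 - 191 = 3750 - 191 = 3559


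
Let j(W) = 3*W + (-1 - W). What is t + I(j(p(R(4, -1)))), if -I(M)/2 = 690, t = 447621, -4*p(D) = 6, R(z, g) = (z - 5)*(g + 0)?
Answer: 446241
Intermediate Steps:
R(z, g) = g*(-5 + z) (R(z, g) = (-5 + z)*g = g*(-5 + z))
p(D) = -3/2 (p(D) = -¼*6 = -3/2)
j(W) = -1 + 2*W
I(M) = -1380 (I(M) = -2*690 = -1380)
t + I(j(p(R(4, -1)))) = 447621 - 1380 = 446241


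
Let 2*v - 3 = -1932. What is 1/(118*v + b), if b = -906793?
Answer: -1/1020604 ≈ -9.7981e-7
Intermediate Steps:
v = -1929/2 (v = 3/2 + (½)*(-1932) = 3/2 - 966 = -1929/2 ≈ -964.50)
1/(118*v + b) = 1/(118*(-1929/2) - 906793) = 1/(-113811 - 906793) = 1/(-1020604) = -1/1020604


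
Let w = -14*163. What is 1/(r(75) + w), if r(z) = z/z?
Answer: -1/2281 ≈ -0.00043840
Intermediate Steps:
r(z) = 1
w = -2282
1/(r(75) + w) = 1/(1 - 2282) = 1/(-2281) = -1/2281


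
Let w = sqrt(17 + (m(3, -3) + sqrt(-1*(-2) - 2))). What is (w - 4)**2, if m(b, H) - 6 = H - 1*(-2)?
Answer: (4 - sqrt(22))**2 ≈ 0.47667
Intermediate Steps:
m(b, H) = 8 + H (m(b, H) = 6 + (H - 1*(-2)) = 6 + (H + 2) = 6 + (2 + H) = 8 + H)
w = sqrt(22) (w = sqrt(17 + ((8 - 3) + sqrt(-1*(-2) - 2))) = sqrt(17 + (5 + sqrt(2 - 2))) = sqrt(17 + (5 + sqrt(0))) = sqrt(17 + (5 + 0)) = sqrt(17 + 5) = sqrt(22) ≈ 4.6904)
(w - 4)**2 = (sqrt(22) - 4)**2 = (-4 + sqrt(22))**2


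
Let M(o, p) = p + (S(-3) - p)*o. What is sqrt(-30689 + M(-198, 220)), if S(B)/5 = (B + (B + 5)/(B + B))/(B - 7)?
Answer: sqrt(12761) ≈ 112.96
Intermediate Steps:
S(B) = 5*(B + (5 + B)/(2*B))/(-7 + B) (S(B) = 5*((B + (B + 5)/(B + B))/(B - 7)) = 5*((B + (5 + B)/((2*B)))/(-7 + B)) = 5*((B + (5 + B)*(1/(2*B)))/(-7 + B)) = 5*((B + (5 + B)/(2*B))/(-7 + B)) = 5*(B + (5 + B)/(2*B))/(-7 + B))
M(o, p) = p + o*(5/3 - p) (M(o, p) = p + ((5/2)*(5 - 3 + 2*(-3)**2)/(-3*(-7 - 3)) - p)*o = p + ((5/2)*(-1/3)*(5 - 3 + 2*9)/(-10) - p)*o = p + ((5/2)*(-1/3)*(-1/10)*(5 - 3 + 18) - p)*o = p + ((5/2)*(-1/3)*(-1/10)*20 - p)*o = p + (5/3 - p)*o = p + o*(5/3 - p))
sqrt(-30689 + M(-198, 220)) = sqrt(-30689 + (220 + (5/3)*(-198) - 1*(-198)*220)) = sqrt(-30689 + (220 - 330 + 43560)) = sqrt(-30689 + 43450) = sqrt(12761)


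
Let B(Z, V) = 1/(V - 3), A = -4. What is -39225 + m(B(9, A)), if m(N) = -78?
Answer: -39303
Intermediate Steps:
B(Z, V) = 1/(-3 + V)
-39225 + m(B(9, A)) = -39225 - 78 = -39303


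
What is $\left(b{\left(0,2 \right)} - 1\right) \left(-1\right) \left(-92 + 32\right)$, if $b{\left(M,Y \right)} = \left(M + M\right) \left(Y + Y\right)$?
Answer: $-60$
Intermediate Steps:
$b{\left(M,Y \right)} = 4 M Y$ ($b{\left(M,Y \right)} = 2 M 2 Y = 4 M Y$)
$\left(b{\left(0,2 \right)} - 1\right) \left(-1\right) \left(-92 + 32\right) = \left(4 \cdot 0 \cdot 2 - 1\right) \left(-1\right) \left(-92 + 32\right) = \left(0 - 1\right) \left(-1\right) \left(-60\right) = \left(-1\right) \left(-1\right) \left(-60\right) = 1 \left(-60\right) = -60$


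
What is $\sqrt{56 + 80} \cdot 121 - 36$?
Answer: $-36 + 242 \sqrt{34} \approx 1375.1$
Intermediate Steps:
$\sqrt{56 + 80} \cdot 121 - 36 = \sqrt{136} \cdot 121 - 36 = 2 \sqrt{34} \cdot 121 - 36 = 242 \sqrt{34} - 36 = -36 + 242 \sqrt{34}$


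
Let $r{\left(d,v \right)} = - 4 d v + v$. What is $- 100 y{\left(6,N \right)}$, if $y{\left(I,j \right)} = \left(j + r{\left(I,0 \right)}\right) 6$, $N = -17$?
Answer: $10200$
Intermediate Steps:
$r{\left(d,v \right)} = v - 4 d v$ ($r{\left(d,v \right)} = - 4 d v + v = v - 4 d v$)
$y{\left(I,j \right)} = 6 j$ ($y{\left(I,j \right)} = \left(j + 0 \left(1 - 4 I\right)\right) 6 = \left(j + 0\right) 6 = j 6 = 6 j$)
$- 100 y{\left(6,N \right)} = - 100 \cdot 6 \left(-17\right) = \left(-100\right) \left(-102\right) = 10200$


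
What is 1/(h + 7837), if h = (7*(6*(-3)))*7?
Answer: 1/6955 ≈ 0.00014378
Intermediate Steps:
h = -882 (h = (7*(-18))*7 = -126*7 = -882)
1/(h + 7837) = 1/(-882 + 7837) = 1/6955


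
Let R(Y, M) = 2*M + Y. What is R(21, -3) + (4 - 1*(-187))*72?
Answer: 13767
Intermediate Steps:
R(Y, M) = Y + 2*M
R(21, -3) + (4 - 1*(-187))*72 = (21 + 2*(-3)) + (4 - 1*(-187))*72 = (21 - 6) + (4 + 187)*72 = 15 + 191*72 = 15 + 13752 = 13767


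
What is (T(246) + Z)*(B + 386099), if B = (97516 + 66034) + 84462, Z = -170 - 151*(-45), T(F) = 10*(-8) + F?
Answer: 4306247801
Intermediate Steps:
T(F) = -80 + F
Z = 6625 (Z = -170 + 6795 = 6625)
B = 248012 (B = 163550 + 84462 = 248012)
(T(246) + Z)*(B + 386099) = ((-80 + 246) + 6625)*(248012 + 386099) = (166 + 6625)*634111 = 6791*634111 = 4306247801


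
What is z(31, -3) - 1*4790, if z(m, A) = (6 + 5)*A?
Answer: -4823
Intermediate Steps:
z(m, A) = 11*A
z(31, -3) - 1*4790 = 11*(-3) - 1*4790 = -33 - 4790 = -4823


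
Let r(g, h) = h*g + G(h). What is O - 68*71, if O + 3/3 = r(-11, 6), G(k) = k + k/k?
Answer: -4888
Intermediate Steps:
G(k) = 1 + k (G(k) = k + 1 = 1 + k)
r(g, h) = 1 + h + g*h (r(g, h) = h*g + (1 + h) = g*h + (1 + h) = 1 + h + g*h)
O = -60 (O = -1 + (1 + 6 - 11*6) = -1 + (1 + 6 - 66) = -1 - 59 = -60)
O - 68*71 = -60 - 68*71 = -60 - 4828 = -4888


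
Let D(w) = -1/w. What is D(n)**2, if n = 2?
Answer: 1/4 ≈ 0.25000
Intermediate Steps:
D(n)**2 = (-1/2)**2 = 1/4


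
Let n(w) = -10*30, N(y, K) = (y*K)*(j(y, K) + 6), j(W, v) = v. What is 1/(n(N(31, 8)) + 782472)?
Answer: 1/782172 ≈ 1.2785e-6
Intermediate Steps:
N(y, K) = K*y*(6 + K) (N(y, K) = (y*K)*(K + 6) = (K*y)*(6 + K) = K*y*(6 + K))
n(w) = -300
1/(n(N(31, 8)) + 782472) = 1/(-300 + 782472) = 1/782172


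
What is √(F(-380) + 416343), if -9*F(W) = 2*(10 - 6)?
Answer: 7*√76471/3 ≈ 645.25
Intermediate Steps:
F(W) = -8/9 (F(W) = -2*(10 - 6)/9 = -2*4/9 = -⅑*8 = -8/9)
√(F(-380) + 416343) = √(-8/9 + 416343) = √(3747079/9) = 7*√76471/3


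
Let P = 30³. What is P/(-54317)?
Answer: -27000/54317 ≈ -0.49708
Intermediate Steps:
P = 27000
P/(-54317) = 27000/(-54317) = 27000*(-1/54317) = -27000/54317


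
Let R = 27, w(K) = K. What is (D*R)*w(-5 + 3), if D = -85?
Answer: 4590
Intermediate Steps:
(D*R)*w(-5 + 3) = (-85*27)*(-5 + 3) = -2295*(-2) = 4590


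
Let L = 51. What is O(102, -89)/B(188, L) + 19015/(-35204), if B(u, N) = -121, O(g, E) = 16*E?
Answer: 47829681/4259684 ≈ 11.228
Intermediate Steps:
O(102, -89)/B(188, L) + 19015/(-35204) = (16*(-89))/(-121) + 19015/(-35204) = -1424*(-1/121) + 19015*(-1/35204) = 1424/121 - 19015/35204 = 47829681/4259684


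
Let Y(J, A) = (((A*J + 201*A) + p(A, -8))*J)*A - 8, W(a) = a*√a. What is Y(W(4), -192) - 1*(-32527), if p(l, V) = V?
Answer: 61681415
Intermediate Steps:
W(a) = a^(3/2)
Y(J, A) = -8 + A*J*(-8 + 201*A + A*J) (Y(J, A) = (((A*J + 201*A) - 8)*J)*A - 8 = (((201*A + A*J) - 8)*J)*A - 8 = ((-8 + 201*A + A*J)*J)*A - 8 = (J*(-8 + 201*A + A*J))*A - 8 = A*J*(-8 + 201*A + A*J) - 8 = -8 + A*J*(-8 + 201*A + A*J))
Y(W(4), -192) - 1*(-32527) = (-8 + (-192)²*(4^(3/2))² - 8*(-192)*4^(3/2) + 201*4^(3/2)*(-192)²) - 1*(-32527) = (-8 + 36864*8² - 8*(-192)*8 + 201*8*36864) + 32527 = (-8 + 36864*64 + 12288 + 59277312) + 32527 = (-8 + 2359296 + 12288 + 59277312) + 32527 = 61648888 + 32527 = 61681415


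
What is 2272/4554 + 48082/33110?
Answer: 6686167/3426885 ≈ 1.9511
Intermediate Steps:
2272/4554 + 48082/33110 = 2272*(1/4554) + 48082*(1/33110) = 1136/2277 + 24041/16555 = 6686167/3426885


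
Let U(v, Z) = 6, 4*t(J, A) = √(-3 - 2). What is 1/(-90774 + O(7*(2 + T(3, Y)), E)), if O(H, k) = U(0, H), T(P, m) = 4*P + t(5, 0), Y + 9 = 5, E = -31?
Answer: -1/90768 ≈ -1.1017e-5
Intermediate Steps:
Y = -4 (Y = -9 + 5 = -4)
t(J, A) = I*√5/4 (t(J, A) = √(-3 - 2)/4 = √(-5)/4 = (I*√5)/4 = I*√5/4)
T(P, m) = 4*P + I*√5/4
O(H, k) = 6
1/(-90774 + O(7*(2 + T(3, Y)), E)) = 1/(-90774 + 6) = 1/(-90768) = -1/90768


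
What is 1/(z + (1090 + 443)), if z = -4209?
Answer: -1/2676 ≈ -0.00037369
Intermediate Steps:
1/(z + (1090 + 443)) = 1/(-4209 + (1090 + 443)) = 1/(-4209 + 1533) = 1/(-2676) = -1/2676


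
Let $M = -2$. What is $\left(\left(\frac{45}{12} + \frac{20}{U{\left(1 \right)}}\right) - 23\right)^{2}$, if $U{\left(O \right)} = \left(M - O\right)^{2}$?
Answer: $\frac{375769}{1296} \approx 289.95$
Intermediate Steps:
$U{\left(O \right)} = \left(-2 - O\right)^{2}$
$\left(\left(\frac{45}{12} + \frac{20}{U{\left(1 \right)}}\right) - 23\right)^{2} = \left(\left(\frac{45}{12} + \frac{20}{\left(2 + 1\right)^{2}}\right) - 23\right)^{2} = \left(\left(45 \cdot \frac{1}{12} + \frac{20}{3^{2}}\right) - 23\right)^{2} = \left(\left(\frac{15}{4} + \frac{20}{9}\right) - 23\right)^{2} = \left(\frac{215}{36} - 23\right)^{2} = \left(- \frac{613}{36}\right)^{2} = \frac{375769}{1296}$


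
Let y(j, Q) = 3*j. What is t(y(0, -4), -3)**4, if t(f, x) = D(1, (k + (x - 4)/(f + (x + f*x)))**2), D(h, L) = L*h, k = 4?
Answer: 16983563041/6561 ≈ 2.5886e+6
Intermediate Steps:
t(f, x) = (4 + (-4 + x)/(f + x + f*x))**2 (t(f, x) = (4 + (x - 4)/(f + (x + f*x)))**2*1 = (4 + (-4 + x)/(f + x + f*x))**2*1 = (4 + (-4 + x)/(f + x + f*x))**2)
t(y(0, -4), -3)**4 = ((-4 + 4*(3*0) + 5*(-3) + 4*(3*0)*(-3))**2/(3*0 - 3 + (3*0)*(-3))**2)**4 = ((-4 + 4*0 - 15 + 4*0*(-3))**2/(0 - 3 + 0*(-3))**2)**4 = ((-4 + 0 - 15 + 0)**2/(0 - 3 + 0)**2)**4 = ((-19)**2/(-3)**2)**4 = ((1/9)*361)**4 = (361/9)**4 = 16983563041/6561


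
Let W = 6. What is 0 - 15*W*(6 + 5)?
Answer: -990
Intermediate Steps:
0 - 15*W*(6 + 5) = 0 - 90*(6 + 5) = 0 - 90*11 = 0 - 15*66 = 0 - 990 = -990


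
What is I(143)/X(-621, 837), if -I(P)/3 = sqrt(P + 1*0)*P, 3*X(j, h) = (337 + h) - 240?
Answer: -1287*sqrt(143)/934 ≈ -16.478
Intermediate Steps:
X(j, h) = 97/3 + h/3 (X(j, h) = ((337 + h) - 240)/3 = (97 + h)/3 = 97/3 + h/3)
I(P) = -3*P**(3/2) (I(P) = -3*sqrt(P + 1*0)*P = -3*sqrt(P + 0)*P = -3*sqrt(P)*P = -3*P**(3/2))
I(143)/X(-621, 837) = (-429*sqrt(143))/(97/3 + (1/3)*837) = (-429*sqrt(143))/(97/3 + 279) = (-429*sqrt(143))/(934/3) = -429*sqrt(143)*(3/934) = -1287*sqrt(143)/934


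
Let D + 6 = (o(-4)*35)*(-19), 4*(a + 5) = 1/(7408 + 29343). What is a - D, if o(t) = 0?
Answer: 147005/147004 ≈ 1.0000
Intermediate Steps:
a = -735019/147004 (a = -5 + 1/(4*(7408 + 29343)) = -5 + (1/4)/36751 = -5 + (1/4)*(1/36751) = -5 + 1/147004 = -735019/147004 ≈ -5.0000)
D = -6 (D = -6 + (0*35)*(-19) = -6 + 0*(-19) = -6 + 0 = -6)
a - D = -735019/147004 - 1*(-6) = -735019/147004 + 6 = 147005/147004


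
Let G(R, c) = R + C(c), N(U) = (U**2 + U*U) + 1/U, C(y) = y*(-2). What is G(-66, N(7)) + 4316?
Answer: 28376/7 ≈ 4053.7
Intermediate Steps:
C(y) = -2*y
N(U) = 1/U + 2*U**2 (N(U) = (U**2 + U**2) + 1/U = 2*U**2 + 1/U = 1/U + 2*U**2)
G(R, c) = R - 2*c
G(-66, N(7)) + 4316 = (-66 - 2*(1 + 2*7**3)/7) + 4316 = (-66 - 2*(1 + 2*343)/7) + 4316 = (-66 - 2*(1 + 686)/7) + 4316 = (-66 - 2*687/7) + 4316 = (-66 - 1374/7) + 4316 = -1836/7 + 4316 = 28376/7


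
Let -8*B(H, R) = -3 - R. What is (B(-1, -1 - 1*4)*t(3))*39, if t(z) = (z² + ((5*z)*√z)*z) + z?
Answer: -117 - 1755*√3/4 ≈ -876.94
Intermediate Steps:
B(H, R) = 3/8 + R/8 (B(H, R) = -(-3 - R)/8 = 3/8 + R/8)
t(z) = z + z² + 5*z^(5/2) (t(z) = (z² + (5*z^(3/2))*z) + z = (z² + 5*z^(5/2)) + z = z + z² + 5*z^(5/2))
(B(-1, -1 - 1*4)*t(3))*39 = ((3/8 + (-1 - 1*4)/8)*(3 + 3² + 5*3^(5/2)))*39 = ((3/8 + (-1 - 4)/8)*(3 + 9 + 5*(9*√3)))*39 = ((3/8 + (⅛)*(-5))*(3 + 9 + 45*√3))*39 = ((3/8 - 5/8)*(12 + 45*√3))*39 = -(12 + 45*√3)/4*39 = (-3 - 45*√3/4)*39 = -117 - 1755*√3/4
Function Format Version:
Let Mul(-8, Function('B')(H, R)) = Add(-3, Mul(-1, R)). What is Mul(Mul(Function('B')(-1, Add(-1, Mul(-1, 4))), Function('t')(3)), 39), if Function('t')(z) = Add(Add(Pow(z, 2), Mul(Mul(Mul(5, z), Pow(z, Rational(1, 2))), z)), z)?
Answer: Add(-117, Mul(Rational(-1755, 4), Pow(3, Rational(1, 2)))) ≈ -876.94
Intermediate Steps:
Function('B')(H, R) = Add(Rational(3, 8), Mul(Rational(1, 8), R)) (Function('B')(H, R) = Mul(Rational(-1, 8), Add(-3, Mul(-1, R))) = Add(Rational(3, 8), Mul(Rational(1, 8), R)))
Function('t')(z) = Add(z, Pow(z, 2), Mul(5, Pow(z, Rational(5, 2)))) (Function('t')(z) = Add(Add(Pow(z, 2), Mul(Mul(5, Pow(z, Rational(3, 2))), z)), z) = Add(Add(Pow(z, 2), Mul(5, Pow(z, Rational(5, 2)))), z) = Add(z, Pow(z, 2), Mul(5, Pow(z, Rational(5, 2)))))
Mul(Mul(Function('B')(-1, Add(-1, Mul(-1, 4))), Function('t')(3)), 39) = Mul(Mul(Add(Rational(3, 8), Mul(Rational(1, 8), Add(-1, Mul(-1, 4)))), Add(3, Pow(3, 2), Mul(5, Pow(3, Rational(5, 2))))), 39) = Mul(Mul(Add(Rational(3, 8), Mul(Rational(1, 8), Add(-1, -4))), Add(3, 9, Mul(5, Mul(9, Pow(3, Rational(1, 2)))))), 39) = Mul(Mul(Add(Rational(3, 8), Mul(Rational(1, 8), -5)), Add(3, 9, Mul(45, Pow(3, Rational(1, 2))))), 39) = Mul(Mul(Add(Rational(3, 8), Rational(-5, 8)), Add(12, Mul(45, Pow(3, Rational(1, 2))))), 39) = Mul(Mul(Rational(-1, 4), Add(12, Mul(45, Pow(3, Rational(1, 2))))), 39) = Mul(Add(-3, Mul(Rational(-45, 4), Pow(3, Rational(1, 2)))), 39) = Add(-117, Mul(Rational(-1755, 4), Pow(3, Rational(1, 2))))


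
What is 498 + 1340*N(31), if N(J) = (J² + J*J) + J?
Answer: 2617518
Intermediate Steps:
N(J) = J + 2*J² (N(J) = (J² + J²) + J = 2*J² + J = J + 2*J²)
498 + 1340*N(31) = 498 + 1340*(31*(1 + 2*31)) = 498 + 1340*(31*(1 + 62)) = 498 + 1340*(31*63) = 498 + 1340*1953 = 498 + 2617020 = 2617518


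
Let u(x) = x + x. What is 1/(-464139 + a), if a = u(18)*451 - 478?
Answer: -1/448381 ≈ -2.2302e-6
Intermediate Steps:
u(x) = 2*x
a = 15758 (a = (2*18)*451 - 478 = 36*451 - 478 = 16236 - 478 = 15758)
1/(-464139 + a) = 1/(-464139 + 15758) = 1/(-448381) = -1/448381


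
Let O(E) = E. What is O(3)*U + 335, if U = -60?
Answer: 155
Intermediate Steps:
O(3)*U + 335 = 3*(-60) + 335 = -180 + 335 = 155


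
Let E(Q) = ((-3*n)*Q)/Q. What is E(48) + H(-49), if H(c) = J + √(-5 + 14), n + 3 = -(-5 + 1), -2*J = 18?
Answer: -9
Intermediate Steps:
J = -9 (J = -½*18 = -9)
n = 1 (n = -3 - (-5 + 1) = -3 - 1*(-4) = -3 + 4 = 1)
E(Q) = -3 (E(Q) = ((-3*1)*Q)/Q = (-3*Q)/Q = -3)
H(c) = -6 (H(c) = -9 + √(-5 + 14) = -9 + √9 = -9 + 3 = -6)
E(48) + H(-49) = -3 - 6 = -9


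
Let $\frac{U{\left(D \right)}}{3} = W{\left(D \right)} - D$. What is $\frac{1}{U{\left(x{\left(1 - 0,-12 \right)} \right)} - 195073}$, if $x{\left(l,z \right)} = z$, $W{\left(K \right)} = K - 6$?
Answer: $- \frac{1}{195091} \approx -5.1258 \cdot 10^{-6}$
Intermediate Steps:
$W{\left(K \right)} = -6 + K$
$U{\left(D \right)} = -18$ ($U{\left(D \right)} = 3 \left(\left(-6 + D\right) - D\right) = 3 \left(-6\right) = -18$)
$\frac{1}{U{\left(x{\left(1 - 0,-12 \right)} \right)} - 195073} = \frac{1}{-18 - 195073} = \frac{1}{-195091} = - \frac{1}{195091}$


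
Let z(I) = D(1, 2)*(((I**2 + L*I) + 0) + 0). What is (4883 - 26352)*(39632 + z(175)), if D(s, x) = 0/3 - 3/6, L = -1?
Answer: -523993883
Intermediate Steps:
D(s, x) = -1/2 (D(s, x) = 0*(1/3) - 3*1/6 = 0 - 1/2 = -1/2)
z(I) = I/2 - I**2/2 (z(I) = -(((I**2 - I) + 0) + 0)/2 = -((I**2 - I) + 0)/2 = -(I**2 - I)/2 = I/2 - I**2/2)
(4883 - 26352)*(39632 + z(175)) = (4883 - 26352)*(39632 + (1/2)*175*(1 - 1*175)) = -21469*(39632 + (1/2)*175*(1 - 175)) = -21469*(39632 + (1/2)*175*(-174)) = -21469*(39632 - 15225) = -21469*24407 = -523993883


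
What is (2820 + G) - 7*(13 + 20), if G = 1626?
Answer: 4215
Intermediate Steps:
(2820 + G) - 7*(13 + 20) = (2820 + 1626) - 7*(13 + 20) = 4446 - 7*33 = 4446 - 231 = 4215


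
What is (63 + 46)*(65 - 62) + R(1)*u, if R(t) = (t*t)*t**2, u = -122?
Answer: 205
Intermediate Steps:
R(t) = t**4 (R(t) = t**2*t**2 = t**4)
(63 + 46)*(65 - 62) + R(1)*u = (63 + 46)*(65 - 62) + 1**4*(-122) = 109*3 + 1*(-122) = 327 - 122 = 205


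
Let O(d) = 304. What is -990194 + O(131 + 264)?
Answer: -989890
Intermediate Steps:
-990194 + O(131 + 264) = -990194 + 304 = -989890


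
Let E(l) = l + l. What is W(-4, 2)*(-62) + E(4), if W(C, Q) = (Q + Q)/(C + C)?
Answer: 39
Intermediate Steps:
E(l) = 2*l
W(C, Q) = Q/C (W(C, Q) = (2*Q)/((2*C)) = (2*Q)*(1/(2*C)) = Q/C)
W(-4, 2)*(-62) + E(4) = (2/(-4))*(-62) + 2*4 = (2*(-¼))*(-62) + 8 = -½*(-62) + 8 = 31 + 8 = 39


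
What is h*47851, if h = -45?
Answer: -2153295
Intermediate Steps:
h*47851 = -45*47851 = -2153295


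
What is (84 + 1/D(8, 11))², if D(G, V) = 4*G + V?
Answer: 13053769/1849 ≈ 7059.9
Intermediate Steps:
D(G, V) = V + 4*G
(84 + 1/D(8, 11))² = (84 + 1/(11 + 4*8))² = (84 + 1/(11 + 32))² = (84 + 1/43)² = (3613/43)² = 13053769/1849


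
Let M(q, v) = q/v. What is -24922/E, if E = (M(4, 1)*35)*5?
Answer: -12461/350 ≈ -35.603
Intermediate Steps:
E = 700 (E = ((4/1)*35)*5 = ((4*1)*35)*5 = (4*35)*5 = 140*5 = 700)
-24922/E = -24922/700 = -24922*1/700 = -12461/350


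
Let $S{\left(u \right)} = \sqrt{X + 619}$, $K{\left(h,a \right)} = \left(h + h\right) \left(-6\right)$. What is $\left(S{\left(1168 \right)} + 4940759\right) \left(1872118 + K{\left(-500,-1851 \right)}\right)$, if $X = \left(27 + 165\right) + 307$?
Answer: $9279328411562 + 1878118 \sqrt{1118} \approx 9.2794 \cdot 10^{12}$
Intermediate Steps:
$K{\left(h,a \right)} = - 12 h$ ($K{\left(h,a \right)} = 2 h \left(-6\right) = - 12 h$)
$X = 499$ ($X = 192 + 307 = 499$)
$S{\left(u \right)} = \sqrt{1118}$ ($S{\left(u \right)} = \sqrt{499 + 619} = \sqrt{1118}$)
$\left(S{\left(1168 \right)} + 4940759\right) \left(1872118 + K{\left(-500,-1851 \right)}\right) = \left(\sqrt{1118} + 4940759\right) \left(1872118 - -6000\right) = \left(4940759 + \sqrt{1118}\right) \left(1872118 + 6000\right) = \left(4940759 + \sqrt{1118}\right) 1878118 = 9279328411562 + 1878118 \sqrt{1118}$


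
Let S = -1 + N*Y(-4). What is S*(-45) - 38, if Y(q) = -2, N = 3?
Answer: 277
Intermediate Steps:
S = -7 (S = -1 + 3*(-2) = -1 - 6 = -7)
S*(-45) - 38 = -7*(-45) - 38 = 315 - 38 = 277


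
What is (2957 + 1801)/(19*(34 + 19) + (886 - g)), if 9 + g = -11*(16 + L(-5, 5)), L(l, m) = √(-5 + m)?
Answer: 2379/1039 ≈ 2.2897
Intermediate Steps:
g = -185 (g = -9 - 11*(16 + √(-5 + 5)) = -9 - 11*(16 + √0) = -9 - 11*(16 + 0) = -9 - 11*16 = -9 - 176 = -185)
(2957 + 1801)/(19*(34 + 19) + (886 - g)) = (2957 + 1801)/(19*(34 + 19) + (886 - 1*(-185))) = 4758/(19*53 + (886 + 185)) = 4758/(1007 + 1071) = 4758/2078 = 4758*(1/2078) = 2379/1039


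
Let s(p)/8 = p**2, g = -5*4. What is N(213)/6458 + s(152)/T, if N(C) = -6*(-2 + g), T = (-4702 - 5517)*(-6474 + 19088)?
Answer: 3955370114/208113031357 ≈ 0.019006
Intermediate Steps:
g = -20
T = -128902466 (T = -10219*12614 = -128902466)
s(p) = 8*p**2
N(C) = 132 (N(C) = -6*(-2 - 20) = -6*(-22) = 132)
N(213)/6458 + s(152)/T = 132/6458 + (8*152**2)/(-128902466) = 132*(1/6458) + (8*23104)*(-1/128902466) = 66/3229 + 184832*(-1/128902466) = 66/3229 - 92416/64451233 = 3955370114/208113031357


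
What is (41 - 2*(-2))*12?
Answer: 540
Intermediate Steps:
(41 - 2*(-2))*12 = (41 + 4)*12 = 45*12 = 540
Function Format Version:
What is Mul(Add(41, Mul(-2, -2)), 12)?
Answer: 540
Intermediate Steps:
Mul(Add(41, Mul(-2, -2)), 12) = Mul(Add(41, 4), 12) = Mul(45, 12) = 540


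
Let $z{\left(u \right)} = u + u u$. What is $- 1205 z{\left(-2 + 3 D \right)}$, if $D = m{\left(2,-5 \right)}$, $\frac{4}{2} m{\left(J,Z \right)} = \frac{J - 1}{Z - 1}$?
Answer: $- \frac{54225}{16} \approx -3389.1$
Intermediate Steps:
$m{\left(J,Z \right)} = \frac{-1 + J}{2 \left(-1 + Z\right)}$ ($m{\left(J,Z \right)} = \frac{\left(J - 1\right) \frac{1}{Z - 1}}{2} = \frac{\left(-1 + J\right) \frac{1}{-1 + Z}}{2} = \frac{\frac{1}{-1 + Z} \left(-1 + J\right)}{2} = \frac{-1 + J}{2 \left(-1 + Z\right)}$)
$D = - \frac{1}{12}$ ($D = \frac{-1 + 2}{2 \left(-1 - 5\right)} = \frac{1}{2} \frac{1}{-6} \cdot 1 = \frac{1}{2} \left(- \frac{1}{6}\right) 1 = - \frac{1}{12} \approx -0.083333$)
$z{\left(u \right)} = u + u^{2}$
$- 1205 z{\left(-2 + 3 D \right)} = - 1205 \left(-2 + 3 \left(- \frac{1}{12}\right)\right) \left(1 + \left(-2 + 3 \left(- \frac{1}{12}\right)\right)\right) = - 1205 \left(-2 - \frac{1}{4}\right) \left(1 - \frac{9}{4}\right) = - 1205 \left(- \frac{9 \left(1 - \frac{9}{4}\right)}{4}\right) = - 1205 \left(\left(- \frac{9}{4}\right) \left(- \frac{5}{4}\right)\right) = \left(-1205\right) \frac{45}{16} = - \frac{54225}{16}$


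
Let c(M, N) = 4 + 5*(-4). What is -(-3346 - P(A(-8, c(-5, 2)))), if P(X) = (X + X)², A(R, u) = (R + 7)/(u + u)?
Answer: 856577/256 ≈ 3346.0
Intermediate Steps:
c(M, N) = -16 (c(M, N) = 4 - 20 = -16)
A(R, u) = (7 + R)/(2*u) (A(R, u) = (7 + R)/((2*u)) = (7 + R)*(1/(2*u)) = (7 + R)/(2*u))
P(X) = 4*X² (P(X) = (2*X)² = 4*X²)
-(-3346 - P(A(-8, c(-5, 2)))) = -(-3346 - 4*((½)*(7 - 8)/(-16))²) = -(-3346 - 4*((½)*(-1/16)*(-1))²) = -(-3346 - 4*(1/32)²) = -(-3346 - 4/1024) = -(-3346 - 1*1/256) = -(-3346 - 1/256) = -1*(-856577/256) = 856577/256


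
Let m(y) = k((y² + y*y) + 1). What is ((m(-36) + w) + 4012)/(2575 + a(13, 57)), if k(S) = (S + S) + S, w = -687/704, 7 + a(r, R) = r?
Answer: 286213/62656 ≈ 4.5680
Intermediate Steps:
a(r, R) = -7 + r
w = -687/704 (w = -687*1/704 = -687/704 ≈ -0.97585)
k(S) = 3*S (k(S) = 2*S + S = 3*S)
m(y) = 3 + 6*y² (m(y) = 3*((y² + y*y) + 1) = 3*((y² + y²) + 1) = 3*(2*y² + 1) = 3*(1 + 2*y²) = 3 + 6*y²)
((m(-36) + w) + 4012)/(2575 + a(13, 57)) = (((3 + 6*(-36)²) - 687/704) + 4012)/(2575 + (-7 + 13)) = (((3 + 6*1296) - 687/704) + 4012)/(2575 + 6) = (((3 + 7776) - 687/704) + 4012)/2581 = ((7779 - 687/704) + 4012)*(1/2581) = (5475729/704 + 4012)*(1/2581) = (8300177/704)*(1/2581) = 286213/62656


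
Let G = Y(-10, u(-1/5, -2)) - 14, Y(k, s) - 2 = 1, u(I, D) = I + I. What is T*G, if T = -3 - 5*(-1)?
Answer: -22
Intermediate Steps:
u(I, D) = 2*I
Y(k, s) = 3 (Y(k, s) = 2 + 1 = 3)
T = 2 (T = -3 + 5 = 2)
G = -11 (G = 3 - 14 = -11)
T*G = 2*(-11) = -22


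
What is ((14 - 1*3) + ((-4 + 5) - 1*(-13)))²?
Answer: 625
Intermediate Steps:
((14 - 1*3) + ((-4 + 5) - 1*(-13)))² = ((14 - 3) + (1 + 13))² = (11 + 14)² = 25² = 625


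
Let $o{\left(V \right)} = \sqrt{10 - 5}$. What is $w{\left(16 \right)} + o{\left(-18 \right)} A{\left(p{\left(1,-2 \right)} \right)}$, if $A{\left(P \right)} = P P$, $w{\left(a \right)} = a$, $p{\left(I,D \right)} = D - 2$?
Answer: $16 + 16 \sqrt{5} \approx 51.777$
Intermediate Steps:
$p{\left(I,D \right)} = -2 + D$
$o{\left(V \right)} = \sqrt{5}$
$A{\left(P \right)} = P^{2}$
$w{\left(16 \right)} + o{\left(-18 \right)} A{\left(p{\left(1,-2 \right)} \right)} = 16 + \sqrt{5} \left(-2 - 2\right)^{2} = 16 + \sqrt{5} \left(-4\right)^{2} = 16 + \sqrt{5} \cdot 16 = 16 + 16 \sqrt{5}$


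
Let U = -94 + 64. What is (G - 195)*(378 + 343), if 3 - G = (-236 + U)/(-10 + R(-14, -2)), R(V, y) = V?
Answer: -1757077/12 ≈ -1.4642e+5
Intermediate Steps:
U = -30
G = -97/12 (G = 3 - (-236 - 30)/(-10 - 14) = 3 - (-266)/(-24) = 3 - (-266)*(-1)/24 = 3 - 1*133/12 = 3 - 133/12 = -97/12 ≈ -8.0833)
(G - 195)*(378 + 343) = (-97/12 - 195)*(378 + 343) = -2437/12*721 = -1757077/12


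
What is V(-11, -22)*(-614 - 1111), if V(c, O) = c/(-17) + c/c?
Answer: -48300/17 ≈ -2841.2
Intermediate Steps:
V(c, O) = 1 - c/17 (V(c, O) = c*(-1/17) + 1 = -c/17 + 1 = 1 - c/17)
V(-11, -22)*(-614 - 1111) = (1 - 1/17*(-11))*(-614 - 1111) = (1 + 11/17)*(-1725) = (28/17)*(-1725) = -48300/17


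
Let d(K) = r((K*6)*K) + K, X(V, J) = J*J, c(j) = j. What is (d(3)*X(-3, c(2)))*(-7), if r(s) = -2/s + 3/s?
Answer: -2282/27 ≈ -84.519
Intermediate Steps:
r(s) = 1/s
X(V, J) = J**2
d(K) = K + 1/(6*K**2) (d(K) = 1/((K*6)*K) + K = 1/((6*K)*K) + K = 1/(6*K**2) + K = K + 1/(6*K**2))
(d(3)*X(-3, c(2)))*(-7) = ((3 + (1/6)/3**2)*2**2)*(-7) = ((3 + (1/6)*(1/9))*4)*(-7) = ((3 + 1/54)*4)*(-7) = ((163/54)*4)*(-7) = (326/27)*(-7) = -2282/27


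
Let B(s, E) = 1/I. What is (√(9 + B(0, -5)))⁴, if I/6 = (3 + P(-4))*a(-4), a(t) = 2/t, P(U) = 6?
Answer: 58564/729 ≈ 80.335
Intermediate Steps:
I = -27 (I = 6*((3 + 6)*(2/(-4))) = 6*(9*(2*(-¼))) = 6*(9*(-½)) = 6*(-9/2) = -27)
B(s, E) = -1/27 (B(s, E) = 1/(-27) = -1/27)
(√(9 + B(0, -5)))⁴ = (√(9 - 1/27))⁴ = (√(242/27))⁴ = (11*√6/9)⁴ = 58564/729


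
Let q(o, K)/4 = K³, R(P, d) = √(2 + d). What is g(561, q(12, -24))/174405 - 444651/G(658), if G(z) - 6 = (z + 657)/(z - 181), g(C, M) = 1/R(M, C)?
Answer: -212098527/4177 + √563/98190015 ≈ -50778.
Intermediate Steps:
q(o, K) = 4*K³
g(C, M) = (2 + C)^(-½) (g(C, M) = 1/(√(2 + C)) = (2 + C)^(-½))
G(z) = 6 + (657 + z)/(-181 + z) (G(z) = 6 + (z + 657)/(z - 181) = 6 + (657 + z)/(-181 + z))
g(561, q(12, -24))/174405 - 444651/G(658) = 1/(√(2 + 561)*174405) - 444651*(-181 + 658)/(-429 + 7*658) = (1/174405)/√563 - 444651*477/(-429 + 4606) = (√563/563)*(1/174405) - 444651/((1/477)*4177) = √563/98190015 - 444651/4177/477 = √563/98190015 - 444651*477/4177 = √563/98190015 - 212098527/4177 = -212098527/4177 + √563/98190015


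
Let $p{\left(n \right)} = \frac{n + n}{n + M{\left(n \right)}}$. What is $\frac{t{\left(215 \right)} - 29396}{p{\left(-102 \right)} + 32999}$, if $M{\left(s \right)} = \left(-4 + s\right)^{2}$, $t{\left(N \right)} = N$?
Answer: $- \frac{162450627}{183705331} \approx -0.8843$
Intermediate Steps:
$p{\left(n \right)} = \frac{2 n}{n + \left(-4 + n\right)^{2}}$ ($p{\left(n \right)} = \frac{n + n}{n + \left(-4 + n\right)^{2}} = \frac{2 n}{n + \left(-4 + n\right)^{2}}$)
$\frac{t{\left(215 \right)} - 29396}{p{\left(-102 \right)} + 32999} = \frac{215 - 29396}{2 \left(-102\right) \frac{1}{-102 + \left(-4 - 102\right)^{2}} + 32999} = - \frac{29181}{2 \left(-102\right) \frac{1}{-102 + \left(-106\right)^{2}} + 32999} = - \frac{29181}{2 \left(-102\right) \frac{1}{-102 + 11236} + 32999} = - \frac{29181}{2 \left(-102\right) \frac{1}{11134} + 32999} = - \frac{29181}{- \frac{102}{5567} + 32999} = - \frac{29181}{\frac{183705331}{5567}} = \left(-29181\right) \frac{5567}{183705331} = - \frac{162450627}{183705331}$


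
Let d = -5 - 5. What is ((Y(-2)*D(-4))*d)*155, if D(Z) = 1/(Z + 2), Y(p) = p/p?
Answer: 775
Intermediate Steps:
Y(p) = 1
D(Z) = 1/(2 + Z)
d = -10
((Y(-2)*D(-4))*d)*155 = ((1/(2 - 4))*(-10))*155 = ((1/(-2))*(-10))*155 = ((1*(-1/2))*(-10))*155 = -1/2*(-10)*155 = 5*155 = 775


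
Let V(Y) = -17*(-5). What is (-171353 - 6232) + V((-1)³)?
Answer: -177500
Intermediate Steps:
V(Y) = 85
(-171353 - 6232) + V((-1)³) = (-171353 - 6232) + 85 = -177585 + 85 = -177500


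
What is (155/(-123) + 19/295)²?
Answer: 1882518544/1316601225 ≈ 1.4298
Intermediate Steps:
(155/(-123) + 19/295)² = (155*(-1/123) + 19*(1/295))² = (-155/123 + 19/295)² = (-43388/36285)² = 1882518544/1316601225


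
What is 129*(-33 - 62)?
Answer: -12255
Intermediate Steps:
129*(-33 - 62) = 129*(-95) = -12255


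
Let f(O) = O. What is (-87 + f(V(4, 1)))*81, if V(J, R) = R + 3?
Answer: -6723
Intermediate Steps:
V(J, R) = 3 + R
(-87 + f(V(4, 1)))*81 = (-87 + (3 + 1))*81 = (-87 + 4)*81 = -83*81 = -6723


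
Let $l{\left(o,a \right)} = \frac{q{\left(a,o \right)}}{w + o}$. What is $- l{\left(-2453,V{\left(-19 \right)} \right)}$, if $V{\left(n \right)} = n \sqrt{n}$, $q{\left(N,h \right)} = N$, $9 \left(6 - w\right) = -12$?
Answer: $- \frac{57 i \sqrt{19}}{7337} \approx - 0.033864 i$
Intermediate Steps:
$w = \frac{22}{3}$ ($w = 6 - - \frac{4}{3} = 6 + \frac{4}{3} = \frac{22}{3} \approx 7.3333$)
$V{\left(n \right)} = n^{\frac{3}{2}}$
$l{\left(o,a \right)} = \frac{a}{\frac{22}{3} + o}$
$- l{\left(-2453,V{\left(-19 \right)} \right)} = - \frac{3 \left(-19\right)^{\frac{3}{2}}}{22 + 3 \left(-2453\right)} = - \frac{3 \left(- 19 i \sqrt{19}\right)}{22 - 7359} = - \frac{3 \left(- 19 i \sqrt{19}\right)}{-7337} = - \frac{3 \left(- 19 i \sqrt{19}\right) \left(-1\right)}{7337} = - \frac{57 i \sqrt{19}}{7337}$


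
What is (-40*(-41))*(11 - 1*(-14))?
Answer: 41000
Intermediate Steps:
(-40*(-41))*(11 - 1*(-14)) = 1640*(11 + 14) = 1640*25 = 41000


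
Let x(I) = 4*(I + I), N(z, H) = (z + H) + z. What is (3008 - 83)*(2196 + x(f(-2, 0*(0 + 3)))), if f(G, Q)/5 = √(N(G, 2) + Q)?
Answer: 6423300 + 117000*I*√2 ≈ 6.4233e+6 + 1.6546e+5*I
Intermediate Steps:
N(z, H) = H + 2*z (N(z, H) = (H + z) + z = H + 2*z)
f(G, Q) = 5*√(2 + Q + 2*G) (f(G, Q) = 5*√((2 + 2*G) + Q) = 5*√(2 + Q + 2*G))
x(I) = 8*I (x(I) = 4*(2*I) = 8*I)
(3008 - 83)*(2196 + x(f(-2, 0*(0 + 3)))) = (3008 - 83)*(2196 + 8*(5*√(2 + 0*(0 + 3) + 2*(-2)))) = 2925*(2196 + 8*(5*√(2 + 0*3 - 4))) = 2925*(2196 + 8*(5*√(2 + 0 - 4))) = 2925*(2196 + 8*(5*√(-2))) = 2925*(2196 + 8*(5*(I*√2))) = 2925*(2196 + 8*(5*I*√2)) = 2925*(2196 + 40*I*√2) = 6423300 + 117000*I*√2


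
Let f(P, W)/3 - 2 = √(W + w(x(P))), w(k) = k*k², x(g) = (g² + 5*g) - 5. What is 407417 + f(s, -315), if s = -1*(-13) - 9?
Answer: 407423 + 6*√7369 ≈ 4.0794e+5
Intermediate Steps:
x(g) = -5 + g² + 5*g
w(k) = k³
s = 4 (s = 13 - 9 = 4)
f(P, W) = 6 + 3*√(W + (-5 + P² + 5*P)³)
407417 + f(s, -315) = 407417 + (6 + 3*√(-315 + (-5 + 4² + 5*4)³)) = 407417 + (6 + 3*√(-315 + (-5 + 16 + 20)³)) = 407417 + (6 + 3*√(-315 + 31³)) = 407417 + (6 + 3*√(-315 + 29791)) = 407417 + (6 + 3*√29476) = 407417 + (6 + 3*(2*√7369)) = 407417 + (6 + 6*√7369) = 407423 + 6*√7369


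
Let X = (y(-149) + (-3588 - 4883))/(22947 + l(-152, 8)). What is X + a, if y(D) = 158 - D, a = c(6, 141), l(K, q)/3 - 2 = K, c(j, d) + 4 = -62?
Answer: -1492966/22497 ≈ -66.363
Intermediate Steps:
c(j, d) = -66 (c(j, d) = -4 - 62 = -66)
l(K, q) = 6 + 3*K
a = -66
X = -8164/22497 (X = ((158 - 1*(-149)) + (-3588 - 4883))/(22947 + (6 + 3*(-152))) = ((158 + 149) - 8471)/(22947 + (6 - 456)) = (307 - 8471)/(22947 - 450) = -8164/22497 ≈ -0.36289)
X + a = -8164/22497 - 66 = -1492966/22497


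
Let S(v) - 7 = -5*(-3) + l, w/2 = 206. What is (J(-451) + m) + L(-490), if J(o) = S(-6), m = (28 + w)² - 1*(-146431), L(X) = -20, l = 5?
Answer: 340038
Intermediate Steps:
w = 412 (w = 2*206 = 412)
S(v) = 27 (S(v) = 7 + (-5*(-3) + 5) = 7 + (15 + 5) = 7 + 20 = 27)
m = 340031 (m = (28 + 412)² - 1*(-146431) = 440² + 146431 = 193600 + 146431 = 340031)
J(o) = 27
(J(-451) + m) + L(-490) = (27 + 340031) - 20 = 340058 - 20 = 340038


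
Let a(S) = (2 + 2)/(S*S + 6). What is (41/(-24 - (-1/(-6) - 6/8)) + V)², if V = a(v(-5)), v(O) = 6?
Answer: 95452900/34821801 ≈ 2.7412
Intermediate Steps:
a(S) = 4/(6 + S²) (a(S) = 4/(S² + 6) = 4/(6 + S²))
V = 2/21 (V = 4/(6 + 6²) = 4/(6 + 36) = 4/42 = 4*(1/42) = 2/21 ≈ 0.095238)
(41/(-24 - (-1/(-6) - 6/8)) + V)² = (41/(-24 - (-1/(-6) - 6/8)) + 2/21)² = (41/(-24 - (-1*(-⅙) - 6*⅛)) + 2/21)² = (41/(-24 - (⅙ - ¾)) + 2/21)² = (41/(-24 - 1*(-7/12)) + 2/21)² = (41/(-24 + 7/12) + 2/21)² = (41/(-281/12) + 2/21)² = (41*(-12/281) + 2/21)² = (-492/281 + 2/21)² = (-9770/5901)² = 95452900/34821801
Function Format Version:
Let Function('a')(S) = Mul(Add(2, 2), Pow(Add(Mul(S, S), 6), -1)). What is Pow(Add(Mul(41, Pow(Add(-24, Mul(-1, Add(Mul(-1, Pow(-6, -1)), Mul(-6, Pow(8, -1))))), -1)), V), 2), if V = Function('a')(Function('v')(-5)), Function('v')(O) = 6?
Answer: Rational(95452900, 34821801) ≈ 2.7412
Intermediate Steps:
Function('a')(S) = Mul(4, Pow(Add(6, Pow(S, 2)), -1)) (Function('a')(S) = Mul(4, Pow(Add(Pow(S, 2), 6), -1)) = Mul(4, Pow(Add(6, Pow(S, 2)), -1)))
V = Rational(2, 21) (V = Mul(4, Pow(Add(6, Pow(6, 2)), -1)) = Mul(4, Pow(Add(6, 36), -1)) = Mul(4, Pow(42, -1)) = Mul(4, Rational(1, 42)) = Rational(2, 21) ≈ 0.095238)
Pow(Add(Mul(41, Pow(Add(-24, Mul(-1, Add(Mul(-1, Pow(-6, -1)), Mul(-6, Pow(8, -1))))), -1)), V), 2) = Pow(Add(Mul(41, Pow(Add(-24, Mul(-1, Add(Mul(-1, Pow(-6, -1)), Mul(-6, Pow(8, -1))))), -1)), Rational(2, 21)), 2) = Pow(Add(Mul(41, Pow(Add(-24, Mul(-1, Add(Mul(-1, Rational(-1, 6)), Mul(-6, Rational(1, 8))))), -1)), Rational(2, 21)), 2) = Pow(Add(Mul(41, Pow(Add(-24, Mul(-1, Add(Rational(1, 6), Rational(-3, 4)))), -1)), Rational(2, 21)), 2) = Pow(Add(Mul(41, Pow(Add(-24, Mul(-1, Rational(-7, 12))), -1)), Rational(2, 21)), 2) = Pow(Add(Mul(41, Pow(Add(-24, Rational(7, 12)), -1)), Rational(2, 21)), 2) = Pow(Add(Mul(41, Pow(Rational(-281, 12), -1)), Rational(2, 21)), 2) = Pow(Add(Mul(41, Rational(-12, 281)), Rational(2, 21)), 2) = Pow(Add(Rational(-492, 281), Rational(2, 21)), 2) = Pow(Rational(-9770, 5901), 2) = Rational(95452900, 34821801)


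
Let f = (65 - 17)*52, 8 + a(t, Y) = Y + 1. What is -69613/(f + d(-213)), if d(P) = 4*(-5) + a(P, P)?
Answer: -69613/2256 ≈ -30.857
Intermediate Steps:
a(t, Y) = -7 + Y (a(t, Y) = -8 + (Y + 1) = -8 + (1 + Y) = -7 + Y)
f = 2496 (f = 48*52 = 2496)
d(P) = -27 + P (d(P) = 4*(-5) + (-7 + P) = -20 + (-7 + P) = -27 + P)
-69613/(f + d(-213)) = -69613/(2496 + (-27 - 213)) = -69613/(2496 - 240) = -69613/2256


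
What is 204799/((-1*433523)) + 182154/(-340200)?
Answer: -3539061151/3511536300 ≈ -1.0078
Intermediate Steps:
204799/((-1*433523)) + 182154/(-340200) = 204799/(-433523) + 182154*(-1/340200) = 204799*(-1/433523) - 4337/8100 = -204799/433523 - 4337/8100 = -3539061151/3511536300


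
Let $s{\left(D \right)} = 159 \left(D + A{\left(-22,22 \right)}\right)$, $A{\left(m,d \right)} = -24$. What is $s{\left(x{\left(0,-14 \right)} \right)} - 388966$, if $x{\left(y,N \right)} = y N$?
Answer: $-392782$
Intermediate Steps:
$x{\left(y,N \right)} = N y$
$s{\left(D \right)} = -3816 + 159 D$ ($s{\left(D \right)} = 159 \left(D - 24\right) = 159 \left(-24 + D\right) = -3816 + 159 D$)
$s{\left(x{\left(0,-14 \right)} \right)} - 388966 = \left(-3816 + 159 \left(\left(-14\right) 0\right)\right) - 388966 = \left(-3816 + 159 \cdot 0\right) - 388966 = \left(-3816 + 0\right) - 388966 = -3816 - 388966 = -392782$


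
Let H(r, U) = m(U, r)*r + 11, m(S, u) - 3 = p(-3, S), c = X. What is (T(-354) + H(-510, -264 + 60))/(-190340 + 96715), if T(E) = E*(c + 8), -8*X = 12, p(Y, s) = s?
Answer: -20044/18725 ≈ -1.0704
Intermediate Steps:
X = -3/2 (X = -1/8*12 = -3/2 ≈ -1.5000)
c = -3/2 ≈ -1.5000
m(S, u) = 3 + S
T(E) = 13*E/2 (T(E) = E*(-3/2 + 8) = E*(13/2) = 13*E/2)
H(r, U) = 11 + r*(3 + U) (H(r, U) = (3 + U)*r + 11 = r*(3 + U) + 11 = 11 + r*(3 + U))
(T(-354) + H(-510, -264 + 60))/(-190340 + 96715) = ((13/2)*(-354) + (11 - 510*(3 + (-264 + 60))))/(-190340 + 96715) = (-2301 + (11 - 510*(3 - 204)))/(-93625) = (-2301 + (11 - 510*(-201)))*(-1/93625) = (-2301 + (11 + 102510))*(-1/93625) = (-2301 + 102521)*(-1/93625) = 100220*(-1/93625) = -20044/18725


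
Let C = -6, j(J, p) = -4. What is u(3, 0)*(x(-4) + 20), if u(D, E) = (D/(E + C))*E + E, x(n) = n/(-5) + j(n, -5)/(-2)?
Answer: 0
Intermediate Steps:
x(n) = 2 - n/5 (x(n) = n/(-5) - 4/(-2) = n*(-⅕) - 4*(-½) = -n/5 + 2 = 2 - n/5)
u(D, E) = E + D*E/(-6 + E) (u(D, E) = (D/(E - 6))*E + E = (D/(-6 + E))*E + E = D*E/(-6 + E) + E = E + D*E/(-6 + E))
u(3, 0)*(x(-4) + 20) = (0*(-6 + 3 + 0)/(-6 + 0))*((2 - ⅕*(-4)) + 20) = (0*(-3)/(-6))*((2 + ⅘) + 20) = (0*(-⅙)*(-3))*(14/5 + 20) = 0*(114/5) = 0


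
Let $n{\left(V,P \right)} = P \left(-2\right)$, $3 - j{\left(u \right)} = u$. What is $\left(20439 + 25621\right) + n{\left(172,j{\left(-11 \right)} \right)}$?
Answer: $46032$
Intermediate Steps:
$j{\left(u \right)} = 3 - u$
$n{\left(V,P \right)} = - 2 P$
$\left(20439 + 25621\right) + n{\left(172,j{\left(-11 \right)} \right)} = \left(20439 + 25621\right) - 2 \left(3 - -11\right) = 46060 - 2 \left(3 + 11\right) = 46060 - 28 = 46032$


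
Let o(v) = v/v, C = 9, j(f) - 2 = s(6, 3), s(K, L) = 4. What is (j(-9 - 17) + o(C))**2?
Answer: 49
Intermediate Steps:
j(f) = 6 (j(f) = 2 + 4 = 6)
o(v) = 1
(j(-9 - 17) + o(C))**2 = (6 + 1)**2 = 7**2 = 49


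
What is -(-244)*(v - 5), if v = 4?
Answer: -244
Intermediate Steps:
-(-244)*(v - 5) = -(-244)*(4 - 5) = -(-244)*(-1) = -61*4 = -244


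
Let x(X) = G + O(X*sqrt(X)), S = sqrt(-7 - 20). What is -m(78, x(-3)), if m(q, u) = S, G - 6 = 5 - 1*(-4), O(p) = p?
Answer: -3*I*sqrt(3) ≈ -5.1962*I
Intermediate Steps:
S = 3*I*sqrt(3) (S = sqrt(-27) = 3*I*sqrt(3) ≈ 5.1962*I)
G = 15 (G = 6 + (5 - 1*(-4)) = 6 + (5 + 4) = 6 + 9 = 15)
x(X) = 15 + X**(3/2) (x(X) = 15 + X*sqrt(X) = 15 + X**(3/2))
m(q, u) = 3*I*sqrt(3)
-m(78, x(-3)) = -3*I*sqrt(3)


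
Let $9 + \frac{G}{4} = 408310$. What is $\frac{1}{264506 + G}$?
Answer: $\frac{1}{1897710} \approx 5.2695 \cdot 10^{-7}$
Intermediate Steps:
$G = 1633204$ ($G = -36 + 4 \cdot 408310 = -36 + 1633240 = 1633204$)
$\frac{1}{264506 + G} = \frac{1}{264506 + 1633204} = \frac{1}{1897710}$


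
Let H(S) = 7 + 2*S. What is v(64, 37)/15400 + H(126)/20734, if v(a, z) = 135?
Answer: 96967/4561480 ≈ 0.021258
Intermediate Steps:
v(64, 37)/15400 + H(126)/20734 = 135/15400 + (7 + 2*126)/20734 = 135*(1/15400) + (7 + 252)*(1/20734) = 27/3080 + 259*(1/20734) = 27/3080 + 37/2962 = 96967/4561480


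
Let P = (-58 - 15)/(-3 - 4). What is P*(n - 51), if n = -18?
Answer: -5037/7 ≈ -719.57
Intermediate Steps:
P = 73/7 (P = -73/(-7) = -73*(-⅐) = 73/7 ≈ 10.429)
P*(n - 51) = 73*(-18 - 51)/7 = (73/7)*(-69) = -5037/7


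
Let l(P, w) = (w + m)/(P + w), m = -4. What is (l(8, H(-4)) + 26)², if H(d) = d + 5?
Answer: 5929/9 ≈ 658.78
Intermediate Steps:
H(d) = 5 + d
l(P, w) = (-4 + w)/(P + w) (l(P, w) = (w - 4)/(P + w) = (-4 + w)/(P + w))
(l(8, H(-4)) + 26)² = ((-4 + (5 - 4))/(8 + (5 - 4)) + 26)² = ((-4 + 1)/(8 + 1) + 26)² = (-3/9 + 26)² = ((⅑)*(-3) + 26)² = (-⅓ + 26)² = (77/3)² = 5929/9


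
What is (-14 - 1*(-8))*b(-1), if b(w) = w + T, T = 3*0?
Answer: 6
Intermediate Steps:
T = 0
b(w) = w (b(w) = w + 0 = w)
(-14 - 1*(-8))*b(-1) = (-14 - 1*(-8))*(-1) = (-14 + 8)*(-1) = -6*(-1) = 6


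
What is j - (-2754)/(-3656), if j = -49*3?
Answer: -270093/1828 ≈ -147.75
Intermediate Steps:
j = -147
j - (-2754)/(-3656) = -147 - (-2754)/(-3656) = -147 - (-2754)*(-1)/3656 = -147 - 1*1377/1828 = -147 - 1377/1828 = -270093/1828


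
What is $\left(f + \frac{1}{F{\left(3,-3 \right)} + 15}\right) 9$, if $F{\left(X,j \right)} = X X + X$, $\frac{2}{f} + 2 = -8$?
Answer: $- \frac{22}{15} \approx -1.4667$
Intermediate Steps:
$f = - \frac{1}{5}$ ($f = \frac{2}{-2 - 8} = \frac{2}{-10} = 2 \left(- \frac{1}{10}\right) = - \frac{1}{5} \approx -0.2$)
$F{\left(X,j \right)} = X + X^{2}$ ($F{\left(X,j \right)} = X^{2} + X = X + X^{2}$)
$\left(f + \frac{1}{F{\left(3,-3 \right)} + 15}\right) 9 = \left(- \frac{1}{5} + \frac{1}{3 \left(1 + 3\right) + 15}\right) 9 = \left(- \frac{1}{5} + \frac{1}{3 \cdot 4 + 15}\right) 9 = \left(- \frac{1}{5} + \frac{1}{12 + 15}\right) 9 = \left(- \frac{1}{5} + \frac{1}{27}\right) 9 = \left(- \frac{22}{135}\right) 9 = - \frac{22}{15}$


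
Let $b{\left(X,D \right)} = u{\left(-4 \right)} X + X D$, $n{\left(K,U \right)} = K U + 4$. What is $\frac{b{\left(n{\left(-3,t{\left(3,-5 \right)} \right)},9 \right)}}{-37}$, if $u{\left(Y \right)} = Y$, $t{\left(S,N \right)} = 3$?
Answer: $\frac{25}{37} \approx 0.67568$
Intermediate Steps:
$n{\left(K,U \right)} = 4 + K U$
$b{\left(X,D \right)} = - 4 X + D X$ ($b{\left(X,D \right)} = - 4 X + X D = - 4 X + D X$)
$\frac{b{\left(n{\left(-3,t{\left(3,-5 \right)} \right)},9 \right)}}{-37} = \frac{\left(4 - 9\right) \left(-4 + 9\right)}{-37} = \left(4 - 9\right) 5 \left(- \frac{1}{37}\right) = \left(-5\right) 5 \left(- \frac{1}{37}\right) = \left(-25\right) \left(- \frac{1}{37}\right) = \frac{25}{37}$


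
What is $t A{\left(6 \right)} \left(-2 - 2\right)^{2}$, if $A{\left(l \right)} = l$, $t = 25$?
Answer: $2400$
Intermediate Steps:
$t A{\left(6 \right)} \left(-2 - 2\right)^{2} = 25 \cdot 6 \left(-2 - 2\right)^{2} = 150 \left(-4\right)^{2} = 150 \cdot 16 = 2400$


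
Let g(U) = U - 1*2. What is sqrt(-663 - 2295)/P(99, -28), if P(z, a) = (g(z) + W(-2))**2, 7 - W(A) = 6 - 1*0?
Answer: I*sqrt(2958)/9604 ≈ 0.005663*I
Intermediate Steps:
W(A) = 1 (W(A) = 7 - (6 - 1*0) = 7 - (6 + 0) = 7 - 1*6 = 7 - 6 = 1)
g(U) = -2 + U (g(U) = U - 2 = -2 + U)
P(z, a) = (-1 + z)**2 (P(z, a) = ((-2 + z) + 1)**2 = (-1 + z)**2)
sqrt(-663 - 2295)/P(99, -28) = sqrt(-663 - 2295)/((-1 + 99)**2) = sqrt(-2958)/(98**2) = (I*sqrt(2958))/9604 = (I*sqrt(2958))*(1/9604) = I*sqrt(2958)/9604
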